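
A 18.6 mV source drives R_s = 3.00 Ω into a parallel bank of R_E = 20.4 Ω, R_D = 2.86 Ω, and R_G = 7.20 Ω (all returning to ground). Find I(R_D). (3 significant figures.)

Combine the parallel branches: R_p = (1/20.4 + 1/2.86 + 1/7.20)⁻¹ = 1.860 Ω.
V_A = 18.6 × 1.860/4.860 = 7.119 mV.
Branch current I = V_A/R_D = 7.119/2.86 = 2.489 mA.

I ≈ 2.49 mA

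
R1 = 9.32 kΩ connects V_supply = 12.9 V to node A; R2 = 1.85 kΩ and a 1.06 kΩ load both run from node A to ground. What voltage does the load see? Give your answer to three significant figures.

V_out ≈ 0.870 V

First combine the lower leg with the load: R2 ‖ R_L = 0.6739 kΩ.
Now apply the divider: V_out = 12.9 × 0.06743 = 0.8698 V.
(Unloaded it would be 2.14 V; the load pulls it down.)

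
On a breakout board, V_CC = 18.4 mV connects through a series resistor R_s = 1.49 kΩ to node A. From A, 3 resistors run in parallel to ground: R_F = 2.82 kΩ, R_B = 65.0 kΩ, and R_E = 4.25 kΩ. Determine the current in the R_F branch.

Combine the parallel branches: R_p = (1/2.82 + 1/65.0 + 1/4.25)⁻¹ = 1.652 kΩ.
Node voltage V_A = V_CC · R_p/(R_s + R_p) = 18.4 × 0.5258 = 9.675 mV.
I(R_F) = V_A / R_F = 9.675/2.82 = 3.431 µA.
(Equivalently: I_total = 5.856 µA, then current-divider fraction G_k/ΣG = 0.5859.)

I ≈ 3.43 µA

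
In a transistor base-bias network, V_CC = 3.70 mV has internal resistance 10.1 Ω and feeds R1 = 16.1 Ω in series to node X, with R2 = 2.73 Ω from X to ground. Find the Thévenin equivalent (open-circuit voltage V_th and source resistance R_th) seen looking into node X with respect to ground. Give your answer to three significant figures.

R1' = 10.1 + 16.1 = 26.20 Ω (source resistance + R1).
V_th is the unloaded tap voltage: V_CC · R2/(R1'+R2) = 3.70 × 0.09437 = 0.3492 mV.
With V_CC suppressed (replaced by a short), R_th = R1' ‖ R2 = (26.20 × 2.73)/(26.20 + 2.73) = 2.472 Ω.

V_th ≈ 0.349 mV, R_th ≈ 2.47 Ω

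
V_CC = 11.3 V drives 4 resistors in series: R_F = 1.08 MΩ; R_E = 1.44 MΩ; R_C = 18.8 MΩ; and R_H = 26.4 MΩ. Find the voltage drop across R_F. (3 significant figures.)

V ≈ 0.256 V

Total series resistance ΣR = 1.08 + 1.44 + 18.8 + 26.4 = 47.72 MΩ.
By the voltage-divider rule, V = 11.3 × 1.080/47.72 = 0.2557 V.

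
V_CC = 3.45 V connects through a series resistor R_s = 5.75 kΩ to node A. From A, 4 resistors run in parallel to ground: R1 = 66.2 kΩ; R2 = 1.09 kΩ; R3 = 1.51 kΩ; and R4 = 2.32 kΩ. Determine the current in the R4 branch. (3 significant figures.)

I ≈ 0.118 mA

Combine the parallel branches: R_p = (1/66.2 + 1/1.09 + 1/1.51 + 1/2.32)⁻¹ = 0.4936 kΩ.
V_A by voltage divider: V_A = 3.45 × 0.4936/(5.75 + 0.4936) = 0.2728 V.
Branch current I = V_A/R4 = 0.2728/2.32 = 0.1176 mA.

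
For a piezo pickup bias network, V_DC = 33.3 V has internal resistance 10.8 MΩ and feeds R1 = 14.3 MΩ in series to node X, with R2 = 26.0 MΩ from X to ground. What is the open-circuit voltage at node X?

V_th ≈ 16.9 V

R1' = 10.8 + 14.3 = 25.10 MΩ (source resistance + R1).
V_th is the unloaded tap voltage: V_DC · R2/(R1'+R2) = 33.3 × 0.5088 = 16.94 V.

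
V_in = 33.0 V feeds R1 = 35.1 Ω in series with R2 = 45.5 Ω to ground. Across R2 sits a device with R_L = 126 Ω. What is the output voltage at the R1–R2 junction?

V_out ≈ 16.1 V

R2 ‖ R_L = (45.5 × 126)/(45.5 + 126) = 33.43 Ω.
Voltage divider with the loaded lower leg: V_out = 33.0 × 33.43/(35.1 + 33.43) = 33.0 × 0.4878 = 16.10 V.
(Unloaded it would be 18.6 V; the load pulls it down.)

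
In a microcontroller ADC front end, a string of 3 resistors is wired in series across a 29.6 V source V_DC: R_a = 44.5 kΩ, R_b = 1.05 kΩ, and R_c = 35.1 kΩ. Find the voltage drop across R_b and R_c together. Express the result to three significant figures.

V ≈ 13.3 V

Series total: ΣR = 44.5 + 1.05 + 35.1 = 80.65 kΩ.
R_{R_b..R_c} = 1.05 + 35.1 = 36.15 kΩ.
By the voltage-divider rule, V = 29.6 × 36.15/80.65 = 13.27 V.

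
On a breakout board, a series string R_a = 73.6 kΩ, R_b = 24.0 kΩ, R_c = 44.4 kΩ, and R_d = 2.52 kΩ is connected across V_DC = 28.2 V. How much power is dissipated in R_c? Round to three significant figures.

P ≈ 1.69 mW

Series current I = V_DC/ΣR = 28.2/144.5 = 0.1951 mA.
P = I²R = 0.03808 × 44.4 = 1.691 mW.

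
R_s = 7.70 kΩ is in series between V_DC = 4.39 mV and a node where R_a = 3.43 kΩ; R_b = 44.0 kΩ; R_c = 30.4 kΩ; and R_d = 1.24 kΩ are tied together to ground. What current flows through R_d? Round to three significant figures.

Parallel bank: R_p = 1/(1/3.43 + 1/44.0 + 1/30.4 + 1/1.24) = 0.8668 kΩ.
V_A by voltage divider: V_A = 4.39 × 0.8668/(7.70 + 0.8668) = 0.4442 mV.
Branch current I = V_A/R_d = 0.4442/1.24 = 0.3582 µA.
(Equivalently: I_total = 0.5124 µA, then current-divider fraction G_k/ΣG = 0.6991.)

I ≈ 0.358 µA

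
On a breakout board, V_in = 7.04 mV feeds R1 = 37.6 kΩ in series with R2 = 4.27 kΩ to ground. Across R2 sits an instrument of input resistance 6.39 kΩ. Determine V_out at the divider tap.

V_out ≈ 0.449 mV

R2 ‖ R_L = (4.27 × 6.39)/(4.27 + 6.39) = 2.560 kΩ.
Voltage divider with the loaded lower leg: V_out = 7.04 × 2.560/(37.6 + 2.560) = 7.04 × 0.06374 = 0.4487 mV.
(Unloaded it would be 0.718 mV; the load pulls it down.)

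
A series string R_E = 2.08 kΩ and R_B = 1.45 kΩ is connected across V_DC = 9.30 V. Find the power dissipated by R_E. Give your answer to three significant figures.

The common current is I = 9.30/3.530 = 2.635 mA.
P = I²R = 6.941 × 2.08 = 14.44 mW.

P ≈ 14.4 mW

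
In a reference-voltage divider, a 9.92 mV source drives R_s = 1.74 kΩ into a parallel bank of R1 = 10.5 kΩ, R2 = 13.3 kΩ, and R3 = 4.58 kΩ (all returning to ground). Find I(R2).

I ≈ 0.445 µA

Equivalent of the parallel group: R_p = 2.572 kΩ.
V_A = 9.92 × 2.572/4.312 = 5.917 mV.
I(R2) = V_A / R2 = 5.917/13.3 = 0.4449 µA.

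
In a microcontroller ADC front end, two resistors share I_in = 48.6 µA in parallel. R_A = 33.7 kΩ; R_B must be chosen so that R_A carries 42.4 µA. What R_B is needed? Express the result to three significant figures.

R_B ≈ 230 kΩ

The fraction through R_A equals R_B/(R_A+R_B).
With f = 0.8724, R_B = R_A · f/(1−f) = 33.7 × 6.839 = 230.5 kΩ.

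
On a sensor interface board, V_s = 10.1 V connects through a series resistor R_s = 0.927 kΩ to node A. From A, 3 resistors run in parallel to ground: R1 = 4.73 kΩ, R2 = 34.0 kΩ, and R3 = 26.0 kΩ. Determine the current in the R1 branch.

I ≈ 1.70 mA

Parallel bank: R_p = 1/(1/4.73 + 1/34.0 + 1/26.0) = 3.581 kΩ.
V_A by voltage divider: V_A = 10.1 × 3.581/(0.927 + 3.581) = 8.023 V.
I(R1) = V_A / R1 = 8.023/4.73 = 1.696 mA.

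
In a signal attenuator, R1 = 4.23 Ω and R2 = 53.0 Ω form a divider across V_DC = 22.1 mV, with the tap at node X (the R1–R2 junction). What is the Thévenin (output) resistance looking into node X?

Looking into X with the source shorted: R_th = R1·R2/(R1+R2) = 4.230 × 53.0/57.23 = 3.917 Ω.

R_th ≈ 3.92 Ω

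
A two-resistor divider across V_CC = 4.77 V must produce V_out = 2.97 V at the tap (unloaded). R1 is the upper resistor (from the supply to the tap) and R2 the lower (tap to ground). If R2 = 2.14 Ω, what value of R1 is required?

V_out/V_CC = R2/(R1+R2) = 0.6226.
R1 = R2·(1/k − 1) = 2.14 × 0.6061 = 1.297 Ω.

R1 ≈ 1.30 Ω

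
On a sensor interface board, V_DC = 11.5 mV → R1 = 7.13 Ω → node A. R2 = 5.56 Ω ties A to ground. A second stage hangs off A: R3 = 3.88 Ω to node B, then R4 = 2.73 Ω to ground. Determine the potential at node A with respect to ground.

V_A ≈ 3.42 mV

The second stage (R3 + R4 = 6.610 Ω) loads node A in parallel with R2.
R2 ‖ (R3+R4) = 3.020 Ω.
First divider: V_A = V_DC · 3.020/(7.13 + 3.020) = 3.422 mV.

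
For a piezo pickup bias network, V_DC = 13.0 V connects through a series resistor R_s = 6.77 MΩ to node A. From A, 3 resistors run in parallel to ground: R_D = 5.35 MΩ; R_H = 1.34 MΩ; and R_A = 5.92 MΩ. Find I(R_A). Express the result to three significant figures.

I ≈ 0.260 µA

Equivalent of the parallel group: R_p = 0.9074 MΩ.
Node voltage V_A = V_DC · R_p/(R_s + R_p) = 13.0 × 0.1182 = 1.536 V.
Branch current I = V_A/R_A = 1.536/5.92 = 0.2595 µA.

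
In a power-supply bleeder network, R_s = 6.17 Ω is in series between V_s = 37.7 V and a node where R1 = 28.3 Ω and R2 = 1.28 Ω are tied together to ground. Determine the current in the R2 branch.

Equivalent of the parallel group: R_p = 1.225 Ω.
Node voltage V_A = V_s · R_p/(R_s + R_p) = 37.7 × 0.1656 = 6.243 V.
I(R2) = V_A / R2 = 6.243/1.28 = 4.878 A.

I ≈ 4.88 A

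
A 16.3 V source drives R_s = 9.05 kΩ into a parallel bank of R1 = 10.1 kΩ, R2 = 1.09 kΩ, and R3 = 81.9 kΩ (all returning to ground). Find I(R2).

I ≈ 1.45 mA

Equivalent of the parallel group: R_p = 0.9721 kΩ.
V_A by voltage divider: V_A = 16.3 × 0.9721/(9.05 + 0.9721) = 1.581 V.
Branch current I = V_A/R2 = 1.581/1.09 = 1.451 mA.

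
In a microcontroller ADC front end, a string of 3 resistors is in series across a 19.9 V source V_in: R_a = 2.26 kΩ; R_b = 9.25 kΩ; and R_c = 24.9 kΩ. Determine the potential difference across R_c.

ΣR = 2.26 + 9.25 + 24.9 = 36.41 kΩ.
V = V_in · R/ΣR = 19.9 × 0.6839 = 13.61 V.

V ≈ 13.6 V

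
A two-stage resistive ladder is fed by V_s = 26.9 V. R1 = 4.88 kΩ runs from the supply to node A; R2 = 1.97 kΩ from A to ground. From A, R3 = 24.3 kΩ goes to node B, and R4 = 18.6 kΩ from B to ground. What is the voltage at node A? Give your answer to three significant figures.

V_A ≈ 7.49 V

Node A sees R2 in parallel with the series input of stage 2, R3 + R4 = 42.90 kΩ.
R2 ‖ (R3+R4) = 1.884 kΩ.
V_A = 26.9 × 1.884/(4.88 + 1.884) = 7.491 V.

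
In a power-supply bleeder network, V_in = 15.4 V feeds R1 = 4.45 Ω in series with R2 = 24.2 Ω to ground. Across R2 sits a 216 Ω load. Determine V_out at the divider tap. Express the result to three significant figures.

V_out ≈ 12.8 V

The load sits in parallel with R2, giving an effective lower resistance R2' = R2·R_L/(R2+R_L) = 21.76 Ω.
Voltage divider with the loaded lower leg: V_out = 15.4 × 21.76/(4.45 + 21.76) = 15.4 × 0.8302 = 12.79 V.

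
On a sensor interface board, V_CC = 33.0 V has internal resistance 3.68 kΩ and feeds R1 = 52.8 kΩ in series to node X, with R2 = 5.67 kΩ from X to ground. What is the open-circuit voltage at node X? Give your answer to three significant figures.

R1' = 3.68 + 52.8 = 56.48 kΩ (source resistance + R1).
With X open, the divider is unloaded: V_th = 33.0 × 5.67/62.15 = 3.011 V.

V_th ≈ 3.01 V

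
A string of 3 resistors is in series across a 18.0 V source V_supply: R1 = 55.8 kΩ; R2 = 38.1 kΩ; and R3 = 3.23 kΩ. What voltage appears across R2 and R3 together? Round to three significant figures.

V ≈ 7.66 V

Total series resistance ΣR = 55.8 + 38.1 + 3.23 = 97.13 kΩ.
R_{R2..R3} = 38.1 + 3.23 = 41.33 kΩ.
Voltage divider: V = V_supply · (41.33 / 97.13) = 18.0 × 0.4255 = 7.659 V.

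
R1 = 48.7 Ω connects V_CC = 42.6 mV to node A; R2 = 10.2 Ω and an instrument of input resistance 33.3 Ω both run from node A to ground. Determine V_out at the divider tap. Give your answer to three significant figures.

V_out ≈ 5.89 mV

First combine the lower leg with the load: R2 ‖ R_L = 7.808 Ω.
Then V_out = V_CC · R2'/(R1 + R2') = 42.6 × 7.808/56.51 = 5.886 mV.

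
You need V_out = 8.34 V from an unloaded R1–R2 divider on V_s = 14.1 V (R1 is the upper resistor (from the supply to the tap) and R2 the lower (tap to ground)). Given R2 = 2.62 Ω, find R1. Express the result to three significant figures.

R1 ≈ 1.81 Ω

The divider ratio is R2/(R1+R2) = 8.34/14.1 = 0.5915.
R1 = R2·(1/k − 1) = 2.62 × 0.6906 = 1.809 Ω.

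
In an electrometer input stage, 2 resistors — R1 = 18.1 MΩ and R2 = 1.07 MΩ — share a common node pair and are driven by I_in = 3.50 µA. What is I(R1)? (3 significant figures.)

With just two branches, the current splits inversely with resistance.
So I = 3.50 × 1.07/19.17 = 0.1954 µA.

I ≈ 0.195 µA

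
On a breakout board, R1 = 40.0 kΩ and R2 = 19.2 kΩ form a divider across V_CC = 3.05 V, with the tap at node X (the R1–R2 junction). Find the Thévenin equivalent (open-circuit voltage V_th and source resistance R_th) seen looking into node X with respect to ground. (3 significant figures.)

V_th ≈ 0.989 V, R_th ≈ 13.0 kΩ

Open-circuit (no load on X): V_th = V_CC · R2/(R1 + R2) = 3.05 × 19.2/(40.00 + 19.2) = 0.9892 V.
Zeroing V_CC shorts the top of R1 to ground, so R_th = R1 ‖ R2 = 12.97 kΩ.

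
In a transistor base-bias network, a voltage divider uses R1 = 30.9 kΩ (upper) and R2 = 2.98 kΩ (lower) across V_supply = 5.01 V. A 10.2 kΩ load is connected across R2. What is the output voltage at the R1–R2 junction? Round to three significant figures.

V_out ≈ 0.348 V

R2 ‖ R_L = (2.98 × 10.2)/(2.98 + 10.2) = 2.306 kΩ.
Now apply the divider: V_out = 5.01 × 0.06945 = 0.3480 V.
(Unloaded it would be 0.441 V; the load pulls it down.)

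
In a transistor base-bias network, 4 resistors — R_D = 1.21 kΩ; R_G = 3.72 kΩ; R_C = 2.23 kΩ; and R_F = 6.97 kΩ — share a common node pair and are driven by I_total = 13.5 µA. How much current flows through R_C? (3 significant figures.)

I ≈ 3.59 µA

ΣG = 1/1.21 + 1/3.72 + 1/2.23 + 1/6.97 = 1.687.
Current divider: I(R_C) = I_total · G_k/ΣG = 13.5 × (0.4484/1.687) = 13.5 × 0.2658 = 3.588 µA.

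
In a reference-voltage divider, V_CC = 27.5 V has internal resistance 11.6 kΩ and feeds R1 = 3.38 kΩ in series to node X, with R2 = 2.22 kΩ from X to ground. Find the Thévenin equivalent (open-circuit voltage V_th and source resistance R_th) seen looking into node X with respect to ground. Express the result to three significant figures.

R1' = 11.6 + 3.38 = 14.98 kΩ (source resistance + R1).
With X open, the divider is unloaded: V_th = 27.5 × 2.22/17.20 = 3.549 V.
Looking into X with the source shorted: R_th = R1'·R2/(R1'+R2) = 14.98 × 2.22/17.20 = 1.933 kΩ.

V_th ≈ 3.55 V, R_th ≈ 1.93 kΩ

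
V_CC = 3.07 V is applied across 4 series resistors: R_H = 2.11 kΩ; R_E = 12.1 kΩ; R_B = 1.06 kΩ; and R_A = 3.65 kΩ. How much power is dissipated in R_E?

P ≈ 0.319 mW

Series current I = V_CC/ΣR = 3.07/18.92 = 0.1623 mA.
P = I²R = 0.02633 × 12.1 = 0.3186 mW.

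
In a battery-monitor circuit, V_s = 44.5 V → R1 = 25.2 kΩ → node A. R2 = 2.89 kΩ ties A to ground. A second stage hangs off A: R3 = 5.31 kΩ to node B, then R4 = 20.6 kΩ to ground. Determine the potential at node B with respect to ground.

V_B ≈ 3.31 V

Looking into the second stage from A: R3 + R4 = 25.91 kΩ appears in parallel with R2.
Effective lower resistance at A: R2 ‖ 25.91 = 2.600 kΩ.
First divider: V_A = V_s · 2.600/(25.2 + 2.600) = 4.162 V.
V_B = V_A × 0.7951 = 3.309 V.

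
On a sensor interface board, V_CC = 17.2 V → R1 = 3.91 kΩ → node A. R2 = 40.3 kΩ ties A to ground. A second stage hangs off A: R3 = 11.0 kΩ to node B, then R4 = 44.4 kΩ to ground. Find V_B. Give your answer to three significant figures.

V_B ≈ 11.8 V

Node A sees R2 in parallel with the series input of stage 2, R3 + R4 = 55.40 kΩ.
R2 ‖ (R3+R4) = 23.33 kΩ.
V_A = 17.2 × 23.33/(3.91 + 23.33) = 14.73 V.
Stage 2 is unloaded, so V_B = V_A · R4/(R3+R4) = 14.73 × 44.4/55.40 = 11.81 V.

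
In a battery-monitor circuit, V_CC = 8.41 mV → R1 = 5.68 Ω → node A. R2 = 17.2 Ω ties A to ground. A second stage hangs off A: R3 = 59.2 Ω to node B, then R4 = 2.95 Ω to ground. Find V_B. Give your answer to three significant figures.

Looking into the second stage from A: R3 + R4 = 62.15 Ω appears in parallel with R2.
R2 ‖ (R3+R4) = 13.47 Ω.
So V_A = 8.41 × 0.7034 = 5.916 mV.
Then the unloaded second divider: V_B = V_A × R4/(R3+R4) = 5.916 × 0.04747 = 0.2808 mV.

V_B ≈ 0.281 mV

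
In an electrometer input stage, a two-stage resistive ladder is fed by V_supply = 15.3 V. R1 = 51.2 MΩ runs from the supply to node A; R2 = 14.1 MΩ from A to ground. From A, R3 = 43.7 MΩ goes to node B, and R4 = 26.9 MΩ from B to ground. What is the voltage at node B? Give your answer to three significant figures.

Looking into the second stage from A: R3 + R4 = 70.60 MΩ appears in parallel with R2.
R2 ‖ (R3+R4) = 11.75 MΩ.
So V_A = 15.3 × 0.1867 = 2.856 V.
Then the unloaded second divider: V_B = V_A × R4/(R3+R4) = 2.856 × 0.3810 = 1.088 V.

V_B ≈ 1.09 V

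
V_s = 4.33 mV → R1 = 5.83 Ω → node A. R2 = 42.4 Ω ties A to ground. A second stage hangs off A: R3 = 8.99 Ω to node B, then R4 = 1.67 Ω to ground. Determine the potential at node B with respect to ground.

Looking into the second stage from A: R3 + R4 = 10.66 Ω appears in parallel with R2.
R2 ‖ (R3+R4) = 8.518 Ω.
V_A = 4.33 × 8.518/(5.83 + 8.518) = 2.571 mV.
V_B = V_A × 0.1567 = 0.4027 mV.

V_B ≈ 0.403 mV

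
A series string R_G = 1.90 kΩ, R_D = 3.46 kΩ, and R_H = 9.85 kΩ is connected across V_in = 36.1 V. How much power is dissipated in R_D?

P ≈ 19.5 mW

Series current I = V_in/ΣR = 36.1/15.21 = 2.373 mA.
P = I²R = 5.633 × 3.46 = 19.49 mW.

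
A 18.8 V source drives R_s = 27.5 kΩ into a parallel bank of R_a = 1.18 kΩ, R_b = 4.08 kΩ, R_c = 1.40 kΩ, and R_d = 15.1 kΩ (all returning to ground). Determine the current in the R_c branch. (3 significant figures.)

Parallel bank: R_p = 1/(1/1.18 + 1/4.08 + 1/1.40 + 1/15.1) = 0.5339 kΩ.
Node voltage V_A = V_in · R_p/(R_s + R_p) = 18.8 × 0.01904 = 0.3580 V.
Branch current I = V_A/R_c = 0.3580/1.40 = 0.2557 mA.

I ≈ 0.256 mA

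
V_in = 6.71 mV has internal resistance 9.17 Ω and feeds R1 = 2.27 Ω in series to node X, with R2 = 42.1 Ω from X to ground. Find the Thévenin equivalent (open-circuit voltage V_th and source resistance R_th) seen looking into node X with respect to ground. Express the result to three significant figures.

R1' = 9.17 + 2.27 = 11.44 Ω (source resistance + R1).
Open-circuit (no load on X): V_th = V_in · R2/(R1' + R2) = 6.71 × 42.1/(11.44 + 42.1) = 5.276 mV.
Looking into X with the source shorted: R_th = R1'·R2/(R1'+R2) = 11.44 × 42.1/53.54 = 8.996 Ω.

V_th ≈ 5.28 mV, R_th ≈ 9.00 Ω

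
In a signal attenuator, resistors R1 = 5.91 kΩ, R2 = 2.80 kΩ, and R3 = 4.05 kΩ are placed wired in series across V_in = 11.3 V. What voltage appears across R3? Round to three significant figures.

V ≈ 3.59 V

Series total: ΣR = 5.91 + 2.80 + 4.05 = 12.76 kΩ.
V = V_in · R/ΣR = 11.3 × 0.3174 = 3.587 V.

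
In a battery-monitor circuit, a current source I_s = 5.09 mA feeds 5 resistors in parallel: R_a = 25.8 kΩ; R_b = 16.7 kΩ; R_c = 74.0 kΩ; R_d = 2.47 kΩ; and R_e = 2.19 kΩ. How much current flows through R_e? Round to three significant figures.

I ≈ 2.39 mA

ΣG = 1/25.8 + 1/16.7 + 1/74.0 + 1/2.47 + 1/2.19 = 0.9736.
R_e takes the fraction G_k/ΣG = 0.4566/0.9736 = 0.4690, so I = 5.09 × 0.4690 = 2.387 mA.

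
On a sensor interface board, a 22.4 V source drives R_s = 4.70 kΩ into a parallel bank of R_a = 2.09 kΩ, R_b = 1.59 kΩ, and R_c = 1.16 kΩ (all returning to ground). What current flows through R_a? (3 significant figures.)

I ≈ 1.04 mA

Equivalent of the parallel group: R_p = 0.5078 kΩ.
V_A by voltage divider: V_A = 22.4 × 0.5078/(4.70 + 0.5078) = 2.184 V.
Branch current I = V_A/R_a = 2.184/2.09 = 1.045 mA.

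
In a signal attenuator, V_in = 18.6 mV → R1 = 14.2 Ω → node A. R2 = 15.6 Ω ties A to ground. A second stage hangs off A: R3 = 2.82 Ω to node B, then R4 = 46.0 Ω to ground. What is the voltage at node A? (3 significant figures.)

The second stage (R3 + R4 = 48.82 Ω) loads node A in parallel with R2.
R2 ‖ (R3+R4) = 11.82 Ω.
So V_A = 18.6 × 0.4543 = 8.450 mV.

V_A ≈ 8.45 mV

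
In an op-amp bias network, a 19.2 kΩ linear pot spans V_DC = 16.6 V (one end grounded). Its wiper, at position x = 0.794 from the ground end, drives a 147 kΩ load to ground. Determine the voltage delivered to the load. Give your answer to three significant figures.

V_out ≈ 12.9 V

Split the track: R_lower = x·R_p = 15.24 kΩ, R_upper = (1−x)·R_p = 3.955 kΩ.
(x·R_p) ‖ R_L = 13.81 kΩ.
Then V_out = V_DC · 13.81/(3.955 + 13.81) = 12.90 V.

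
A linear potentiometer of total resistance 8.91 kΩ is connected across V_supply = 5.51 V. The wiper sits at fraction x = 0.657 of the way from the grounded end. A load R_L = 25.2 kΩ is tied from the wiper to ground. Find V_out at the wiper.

V_out ≈ 3.35 V

Split the track: R_lower = x·R_p = 5.854 kΩ, R_upper = (1−x)·R_p = 3.056 kΩ.
R_L loads the lower segment: effective lower R = 4.750 kΩ.
Loaded-divider output: V_out = 5.51 × 0.6085 = 3.353 V.
(Unloaded: V_out = x·V_supply = 3.62 V.)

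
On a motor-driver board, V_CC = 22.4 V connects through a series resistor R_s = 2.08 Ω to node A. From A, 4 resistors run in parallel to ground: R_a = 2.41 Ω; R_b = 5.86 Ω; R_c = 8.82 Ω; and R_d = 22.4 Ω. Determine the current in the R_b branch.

Combine the parallel branches: R_p = (1/2.41 + 1/5.86 + 1/8.82 + 1/22.4)⁻¹ = 1.345 Ω.
V_A = 22.4 × 1.345/3.425 = 8.796 V.
Branch current I = V_A/R_b = 8.796/5.86 = 1.501 A.

I ≈ 1.50 A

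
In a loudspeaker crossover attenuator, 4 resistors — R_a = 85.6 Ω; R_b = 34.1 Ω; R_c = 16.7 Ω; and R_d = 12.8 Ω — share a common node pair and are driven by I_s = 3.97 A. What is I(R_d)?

Conductances: ΣG = 1/85.6 + 1/34.1 + 1/16.7 + 1/12.8 = 0.1790 (1/Ω).
R_d takes the fraction G_k/ΣG = 0.07812/0.1790 = 0.4364, so I = 3.97 × 0.4364 = 1.733 A.

I ≈ 1.73 A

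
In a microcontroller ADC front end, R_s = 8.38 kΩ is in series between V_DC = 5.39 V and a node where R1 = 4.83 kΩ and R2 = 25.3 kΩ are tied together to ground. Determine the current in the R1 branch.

Parallel bank: R_p = 1/(1/4.83 + 1/25.3) = 4.056 kΩ.
V_A = 5.39 × 4.056/12.44 = 1.758 V.
I(R1) = V_A / R1 = 1.758/4.83 = 0.3639 mA.

I ≈ 0.364 mA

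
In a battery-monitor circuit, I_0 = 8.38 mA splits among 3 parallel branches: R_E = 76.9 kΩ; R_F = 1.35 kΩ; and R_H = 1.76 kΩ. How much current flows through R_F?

Conductances: ΣG = 1/76.9 + 1/1.35 + 1/1.76 = 1.322 (1/kΩ).
By the current-divider rule, I = I_0 · G_k/ΣG = 8.38 × 0.5603 = 4.696 mA.

I ≈ 4.70 mA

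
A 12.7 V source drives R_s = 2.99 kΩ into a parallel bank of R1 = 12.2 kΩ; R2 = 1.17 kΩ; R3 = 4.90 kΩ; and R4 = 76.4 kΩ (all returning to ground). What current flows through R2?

I ≈ 2.44 mA

Parallel bank: R_p = 1/(1/12.2 + 1/1.17 + 1/4.90 + 1/76.4) = 0.8667 kΩ.
V_A = 12.7 × 0.8667/3.857 = 2.854 V.
Branch current I = V_A/R2 = 2.854/1.17 = 2.439 mA.
(Equivalently: I_total = 3.293 mA, then current-divider fraction G_k/ΣG = 0.7407.)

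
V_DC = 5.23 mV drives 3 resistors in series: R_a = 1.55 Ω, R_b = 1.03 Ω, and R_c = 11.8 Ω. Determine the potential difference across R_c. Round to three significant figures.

V ≈ 4.29 mV

Series total: ΣR = 1.55 + 1.03 + 11.8 = 14.38 Ω.
By the voltage-divider rule, V = 5.23 × 11.80/14.38 = 4.292 mV.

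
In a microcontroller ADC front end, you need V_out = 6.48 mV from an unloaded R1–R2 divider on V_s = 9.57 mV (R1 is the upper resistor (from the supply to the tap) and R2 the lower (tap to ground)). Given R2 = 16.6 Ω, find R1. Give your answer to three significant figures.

V_out/V_s = R2/(R1+R2) = 0.6771.
Rearranging, R1 = R2·(1−k)/k = 16.6 × 0.4769 = 7.916 Ω.

R1 ≈ 7.92 Ω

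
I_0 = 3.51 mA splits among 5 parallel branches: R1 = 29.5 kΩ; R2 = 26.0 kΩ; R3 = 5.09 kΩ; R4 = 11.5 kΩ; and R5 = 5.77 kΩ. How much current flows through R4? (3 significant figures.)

Conductances: ΣG = 1/29.5 + 1/26.0 + 1/5.09 + 1/11.5 + 1/5.77 = 0.5291 (1/kΩ).
By the current-divider rule, I = I_0 · G_k/ΣG = 3.51 × 0.1644 = 0.5769 mA.

I ≈ 0.577 mA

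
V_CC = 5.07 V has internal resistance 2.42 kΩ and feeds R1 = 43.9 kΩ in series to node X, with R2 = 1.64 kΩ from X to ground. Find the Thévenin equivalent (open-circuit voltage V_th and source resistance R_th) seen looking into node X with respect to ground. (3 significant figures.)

R1' = 2.42 + 43.9 = 46.32 kΩ (source resistance + R1).
Open-circuit (no load on X): V_th = V_CC · R2/(R1' + R2) = 5.07 × 1.64/(46.32 + 1.64) = 0.1734 V.
With V_CC suppressed (replaced by a short), R_th = R1' ‖ R2 = (46.32 × 1.64)/(46.32 + 1.64) = 1.584 kΩ.

V_th ≈ 0.173 V, R_th ≈ 1.58 kΩ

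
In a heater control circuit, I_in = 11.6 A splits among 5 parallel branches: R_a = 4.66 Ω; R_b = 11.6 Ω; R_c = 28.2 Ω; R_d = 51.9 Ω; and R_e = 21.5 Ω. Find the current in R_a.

I ≈ 6.19 A

ΣG = 1/4.66 + 1/11.6 + 1/28.2 + 1/51.9 + 1/21.5 = 0.4020.
R_a takes the fraction G_k/ΣG = 0.2146/0.4020 = 0.5338, so I = 11.6 × 0.5338 = 6.192 A.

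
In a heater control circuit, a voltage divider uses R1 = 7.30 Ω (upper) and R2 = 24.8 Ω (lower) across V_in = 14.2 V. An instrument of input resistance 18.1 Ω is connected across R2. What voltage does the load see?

V_out ≈ 8.36 V

R2 ‖ R_L = (24.8 × 18.1)/(24.8 + 18.1) = 10.46 Ω.
Then V_out = V_in · R2'/(R1 + R2') = 14.2 × 10.46/17.76 = 8.364 V.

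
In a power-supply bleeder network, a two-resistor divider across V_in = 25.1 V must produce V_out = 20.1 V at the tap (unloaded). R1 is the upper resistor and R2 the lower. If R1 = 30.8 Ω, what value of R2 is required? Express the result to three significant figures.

Required fraction k = V_out/V_in = 0.8008.
So R2 = R1 · V_out/(V_in − V_out) = 30.8 × 20.1/(25.1 − 20.1) = 30.8 × 4.020 = 123.8 Ω.

R2 ≈ 124 Ω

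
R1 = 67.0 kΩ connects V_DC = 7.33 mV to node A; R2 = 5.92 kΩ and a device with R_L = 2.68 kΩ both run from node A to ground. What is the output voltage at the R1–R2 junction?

V_out ≈ 0.196 mV

The load sits in parallel with R2, giving an effective lower resistance R2' = R2·R_L/(R2+R_L) = 1.845 kΩ.
Now apply the divider: V_out = 7.33 × 0.02680 = 0.1964 mV.
(Unloaded it would be 0.595 mV; the load pulls it down.)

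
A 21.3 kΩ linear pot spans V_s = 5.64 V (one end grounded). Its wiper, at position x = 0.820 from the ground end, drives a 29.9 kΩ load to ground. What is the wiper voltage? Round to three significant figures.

Split the track: R_lower = x·R_p = 17.47 kΩ, R_upper = (1−x)·R_p = 3.834 kΩ.
Lower segment in parallel with the load: 17.47 ‖ 29.9 = 11.03 kΩ.
V_out = 5.64 × 11.03/(3.834 + 11.03) = 4.185 V.
(Unloaded: V_out = x·V_s = 4.62 V.)

V_out ≈ 4.18 V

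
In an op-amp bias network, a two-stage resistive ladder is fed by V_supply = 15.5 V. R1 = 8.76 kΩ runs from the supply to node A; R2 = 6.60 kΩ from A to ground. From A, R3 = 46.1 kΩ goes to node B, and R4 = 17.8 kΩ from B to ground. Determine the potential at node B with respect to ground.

V_B ≈ 1.75 V

Node A sees R2 in parallel with the series input of stage 2, R3 + R4 = 63.90 kΩ.
R2 ‖ (R3+R4) = 5.982 kΩ.
First divider: V_A = V_supply · 5.982/(8.76 + 5.982) = 6.290 V.
V_B = V_A × 0.2786 = 1.752 V.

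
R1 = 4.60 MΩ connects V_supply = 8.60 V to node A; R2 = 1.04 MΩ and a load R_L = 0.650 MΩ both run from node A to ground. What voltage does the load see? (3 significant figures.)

V_out ≈ 0.688 V

First combine the lower leg with the load: R2 ‖ R_L = 0.4000 MΩ.
Voltage divider with the loaded lower leg: V_out = 8.60 × 0.4000/(4.60 + 0.4000) = 8.60 × 0.08000 = 0.6880 V.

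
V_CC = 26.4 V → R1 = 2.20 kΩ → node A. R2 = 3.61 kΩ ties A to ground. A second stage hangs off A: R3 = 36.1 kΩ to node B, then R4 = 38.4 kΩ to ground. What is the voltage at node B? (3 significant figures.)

The second stage (R3 + R4 = 74.50 kΩ) loads node A in parallel with R2.
Effective lower resistance at A: R2 ‖ 74.50 = 3.443 kΩ.
So V_A = 26.4 × 0.6101 = 16.11 V.
Then the unloaded second divider: V_B = V_A × R4/(R3+R4) = 16.11 × 0.5154 = 8.303 V.

V_B ≈ 8.30 V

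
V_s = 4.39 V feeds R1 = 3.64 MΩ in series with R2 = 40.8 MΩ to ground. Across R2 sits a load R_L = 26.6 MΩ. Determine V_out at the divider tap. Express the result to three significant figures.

V_out ≈ 3.58 V

First combine the lower leg with the load: R2 ‖ R_L = 16.10 MΩ.
Then V_out = V_s · R2'/(R1 + R2') = 4.39 × 16.10/19.74 = 3.581 V.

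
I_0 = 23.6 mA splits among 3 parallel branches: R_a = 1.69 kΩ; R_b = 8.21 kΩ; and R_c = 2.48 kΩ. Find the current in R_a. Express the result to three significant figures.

I ≈ 12.5 mA

ΣG = 1/1.69 + 1/8.21 + 1/2.48 = 1.117.
R_a takes the fraction G_k/ΣG = 0.5917/1.117 = 0.5299, so I = 23.6 × 0.5299 = 12.50 mA.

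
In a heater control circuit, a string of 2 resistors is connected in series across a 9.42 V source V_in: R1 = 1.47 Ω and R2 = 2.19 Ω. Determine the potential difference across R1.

V ≈ 3.78 V

Total series resistance ΣR = 1.47 + 2.19 = 3.660 Ω.
Voltage divider: V = V_in · (1.470 / 3.660) = 9.42 × 0.4016 = 3.783 V.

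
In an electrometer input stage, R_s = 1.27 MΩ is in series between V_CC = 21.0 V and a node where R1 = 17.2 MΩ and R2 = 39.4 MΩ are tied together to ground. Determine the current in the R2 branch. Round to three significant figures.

I ≈ 0.482 µA

Equivalent of the parallel group: R_p = 11.97 MΩ.
V_A = 21.0 × 11.97/13.24 = 18.99 V.
I(R2) = V_A / R2 = 18.99/39.4 = 0.4819 µA.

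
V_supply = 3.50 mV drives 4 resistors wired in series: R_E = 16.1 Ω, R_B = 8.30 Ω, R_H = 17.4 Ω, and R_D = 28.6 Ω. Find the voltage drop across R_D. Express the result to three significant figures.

V ≈ 1.42 mV

Series total: ΣR = 16.1 + 8.30 + 17.4 + 28.6 = 70.40 Ω.
Voltage divider: V = V_supply · (28.60 / 70.40) = 3.50 × 0.4062 = 1.422 mV.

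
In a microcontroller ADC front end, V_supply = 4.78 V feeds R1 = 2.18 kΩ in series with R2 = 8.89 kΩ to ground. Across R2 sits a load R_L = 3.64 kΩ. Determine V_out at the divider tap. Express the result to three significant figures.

V_out ≈ 2.59 V

R2 ‖ R_L = (8.89 × 3.64)/(8.89 + 3.64) = 2.583 kΩ.
Voltage divider with the loaded lower leg: V_out = 4.78 × 2.583/(2.18 + 2.583) = 4.78 × 0.5423 = 2.592 V.
(Unloaded it would be 3.84 V; the load pulls it down.)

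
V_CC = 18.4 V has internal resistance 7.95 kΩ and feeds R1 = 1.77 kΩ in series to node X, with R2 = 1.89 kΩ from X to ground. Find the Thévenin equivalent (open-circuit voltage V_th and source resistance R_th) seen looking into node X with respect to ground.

V_th ≈ 3.00 V, R_th ≈ 1.58 kΩ

R1' = 7.95 + 1.77 = 9.720 kΩ (source resistance + R1).
V_th is the unloaded tap voltage: V_CC · R2/(R1'+R2) = 18.4 × 0.1628 = 2.995 V.
Zeroing V_CC shorts the top of R1' to ground, so R_th = R1' ‖ R2 = 1.582 kΩ.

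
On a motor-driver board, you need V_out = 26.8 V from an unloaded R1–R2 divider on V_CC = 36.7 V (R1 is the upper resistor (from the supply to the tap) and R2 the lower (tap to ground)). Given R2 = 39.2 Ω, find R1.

R1 ≈ 14.5 Ω

Required fraction k = V_out/V_CC = 0.7302.
Rearranging, R1 = R2·(1−k)/k = 39.2 × 0.3694 = 14.48 Ω.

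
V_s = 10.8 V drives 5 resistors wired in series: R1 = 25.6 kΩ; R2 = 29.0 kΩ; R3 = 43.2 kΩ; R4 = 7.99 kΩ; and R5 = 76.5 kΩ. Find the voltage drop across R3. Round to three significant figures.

Series total: ΣR = 25.6 + 29.0 + 43.2 + 7.99 + 76.5 = 182.3 kΩ.
V = V_s · R/ΣR = 10.8 × 0.2370 = 2.559 V.

V ≈ 2.56 V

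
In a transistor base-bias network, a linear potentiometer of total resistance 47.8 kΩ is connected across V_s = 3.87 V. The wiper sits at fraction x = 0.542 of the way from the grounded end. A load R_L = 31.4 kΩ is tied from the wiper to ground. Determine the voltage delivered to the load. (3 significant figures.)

Split the track: R_lower = x·R_p = 25.91 kΩ, R_upper = (1−x)·R_p = 21.89 kΩ.
R_L loads the lower segment: effective lower R = 14.20 kΩ.
Loaded-divider output: V_out = 3.87 × 0.3934 = 1.522 V.
(Unloaded: V_out = x·V_s = 2.10 V.)

V_out ≈ 1.52 V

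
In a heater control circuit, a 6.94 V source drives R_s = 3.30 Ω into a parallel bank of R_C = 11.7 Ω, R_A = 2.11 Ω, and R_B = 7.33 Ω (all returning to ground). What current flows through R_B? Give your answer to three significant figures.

Equivalent of the parallel group: R_p = 1.437 Ω.
V_A by voltage divider: V_A = 6.94 × 1.437/(3.30 + 1.437) = 2.105 V.
I(R_B) = V_A / R_B = 2.105/7.33 = 0.2872 A.

I ≈ 0.287 A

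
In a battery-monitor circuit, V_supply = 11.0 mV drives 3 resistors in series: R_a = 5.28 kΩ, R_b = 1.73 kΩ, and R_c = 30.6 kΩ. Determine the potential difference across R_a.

V ≈ 1.54 mV

Series total: ΣR = 5.28 + 1.73 + 30.6 = 37.61 kΩ.
Voltage divider: V = V_supply · (5.280 / 37.61) = 11.0 × 0.1404 = 1.544 mV.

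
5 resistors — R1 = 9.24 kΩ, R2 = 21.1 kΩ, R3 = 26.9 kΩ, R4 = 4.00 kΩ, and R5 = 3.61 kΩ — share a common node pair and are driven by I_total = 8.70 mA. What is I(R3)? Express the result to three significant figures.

I ≈ 0.449 mA

Conductances: ΣG = 1/9.24 + 1/21.1 + 1/26.9 + 1/4.00 + 1/3.61 = 0.7198 (1/kΩ).
Current divider: I(R3) = I_total · G_k/ΣG = 8.70 × (0.03717/0.7198) = 8.70 × 0.05165 = 0.4493 mA.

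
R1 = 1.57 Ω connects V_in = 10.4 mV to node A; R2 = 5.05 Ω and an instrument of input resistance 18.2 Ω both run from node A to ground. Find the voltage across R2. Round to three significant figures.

R2 ‖ R_L = (5.05 × 18.2)/(5.05 + 18.2) = 3.953 Ω.
Now apply the divider: V_out = 10.4 × 0.7157 = 7.444 mV.
(Unloaded it would be 7.93 mV; the load pulls it down.)

V_out ≈ 7.44 mV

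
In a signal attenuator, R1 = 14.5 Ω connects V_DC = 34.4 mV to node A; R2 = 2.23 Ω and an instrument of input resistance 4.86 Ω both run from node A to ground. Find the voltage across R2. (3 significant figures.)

V_out ≈ 3.28 mV

The load sits in parallel with R2, giving an effective lower resistance R2' = R2·R_L/(R2+R_L) = 1.529 Ω.
Voltage divider with the loaded lower leg: V_out = 34.4 × 1.529/(14.5 + 1.529) = 34.4 × 0.09537 = 3.281 mV.
(Unloaded it would be 4.59 mV; the load pulls it down.)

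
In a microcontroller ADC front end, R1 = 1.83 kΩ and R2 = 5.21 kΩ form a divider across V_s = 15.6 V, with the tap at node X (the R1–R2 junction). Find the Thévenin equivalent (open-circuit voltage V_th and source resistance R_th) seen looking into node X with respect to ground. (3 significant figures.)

With X open, the divider is unloaded: V_th = 15.6 × 5.21/7.040 = 11.54 V.
Zeroing V_s shorts the top of R1 to ground, so R_th = R1 ‖ R2 = 1.354 kΩ.

V_th ≈ 11.5 V, R_th ≈ 1.35 kΩ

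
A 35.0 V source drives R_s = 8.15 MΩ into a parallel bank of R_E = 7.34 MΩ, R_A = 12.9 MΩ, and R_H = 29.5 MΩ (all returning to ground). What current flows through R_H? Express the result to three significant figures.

I ≈ 0.393 µA

Equivalent of the parallel group: R_p = 4.038 MΩ.
V_A = 35.0 × 4.038/12.19 = 11.60 V.
I(R_H) = V_A / R_H = 11.60/29.5 = 0.3931 µA.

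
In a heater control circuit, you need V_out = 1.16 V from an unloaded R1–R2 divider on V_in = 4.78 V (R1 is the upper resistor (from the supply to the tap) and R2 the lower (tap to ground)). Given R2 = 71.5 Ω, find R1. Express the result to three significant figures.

V_out/V_in = R2/(R1+R2) = 0.2427.
R1 = R2·(1/k − 1) = 71.5 × 3.121 = 223.1 Ω.

R1 ≈ 223 Ω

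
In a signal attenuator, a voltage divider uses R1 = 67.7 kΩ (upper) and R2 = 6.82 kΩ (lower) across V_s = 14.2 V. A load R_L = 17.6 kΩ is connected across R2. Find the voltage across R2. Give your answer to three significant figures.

V_out ≈ 0.961 V

R2 ‖ R_L = (6.82 × 17.6)/(6.82 + 17.6) = 4.915 kΩ.
Now apply the divider: V_out = 14.2 × 0.06769 = 0.9612 V.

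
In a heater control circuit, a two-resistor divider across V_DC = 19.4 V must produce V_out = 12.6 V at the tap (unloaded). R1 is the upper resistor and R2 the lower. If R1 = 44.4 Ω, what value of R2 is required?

The divider ratio is R2/(R1+R2) = 12.6/19.4 = 0.6495.
R2 = R1 · 0.6495/(1 − 0.6495) = 82.27 Ω.

R2 ≈ 82.3 Ω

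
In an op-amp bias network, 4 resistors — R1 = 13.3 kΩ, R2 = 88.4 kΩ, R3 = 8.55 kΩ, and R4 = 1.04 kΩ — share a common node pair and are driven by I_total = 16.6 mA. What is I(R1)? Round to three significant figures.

Conductances: ΣG = 1/13.3 + 1/88.4 + 1/8.55 + 1/1.04 = 1.165 (1/kΩ).
Current divider: I(R1) = I_total · G_k/ΣG = 16.6 × (0.07519/1.165) = 16.6 × 0.06454 = 1.071 mA.

I ≈ 1.07 mA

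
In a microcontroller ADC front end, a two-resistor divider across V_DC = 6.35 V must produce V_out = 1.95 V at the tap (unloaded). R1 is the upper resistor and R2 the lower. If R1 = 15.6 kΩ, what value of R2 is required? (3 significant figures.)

The divider ratio is R2/(R1+R2) = 1.95/6.35 = 0.3071.
R2 = R1 · 0.3071/(1 − 0.3071) = 6.914 kΩ.

R2 ≈ 6.91 kΩ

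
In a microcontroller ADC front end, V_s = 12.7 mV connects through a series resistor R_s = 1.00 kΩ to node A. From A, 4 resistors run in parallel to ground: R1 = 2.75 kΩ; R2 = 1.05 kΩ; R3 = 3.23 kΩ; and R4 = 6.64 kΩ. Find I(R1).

I ≈ 1.66 µA

Equivalent of the parallel group: R_p = 0.5630 kΩ.
Node voltage V_A = V_s · R_p/(R_s + R_p) = 12.7 × 0.3602 = 4.575 mV.
I(R1) = V_A / R1 = 4.575/2.75 = 1.663 µA.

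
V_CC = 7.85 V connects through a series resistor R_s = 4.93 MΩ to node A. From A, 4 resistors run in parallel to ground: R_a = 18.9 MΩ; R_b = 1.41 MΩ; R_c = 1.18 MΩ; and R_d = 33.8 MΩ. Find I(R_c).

Combine the parallel branches: R_p = (1/18.9 + 1/1.41 + 1/1.18 + 1/33.8)⁻¹ = 0.6101 MΩ.
Node voltage V_A = V_CC · R_p/(R_s + R_p) = 7.85 × 0.1101 = 0.8644 V.
I(R_c) = V_A / R_c = 0.8644/1.18 = 0.7326 µA.
(Equivalently: I_total = 1.417 µA, then current-divider fraction G_k/ΣG = 0.5170.)

I ≈ 0.733 µA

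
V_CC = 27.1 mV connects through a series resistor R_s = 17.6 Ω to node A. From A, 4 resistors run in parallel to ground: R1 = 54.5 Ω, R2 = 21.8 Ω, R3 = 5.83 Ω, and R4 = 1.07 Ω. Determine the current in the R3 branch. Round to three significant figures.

Parallel bank: R_p = 1/(1/54.5 + 1/21.8 + 1/5.83 + 1/1.07) = 0.8545 Ω.
V_A by voltage divider: V_A = 27.1 × 0.8545/(17.6 + 0.8545) = 1.255 mV.
Branch current I = V_A/R3 = 1.255/5.83 = 0.2152 mA.
(Check via current divider: I_total = 1.468 mA; share G_k/ΣG = 0.1466 → same result.)

I ≈ 0.215 mA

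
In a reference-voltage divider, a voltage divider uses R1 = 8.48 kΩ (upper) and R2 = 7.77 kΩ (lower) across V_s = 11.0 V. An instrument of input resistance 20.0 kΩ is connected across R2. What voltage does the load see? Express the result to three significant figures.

V_out ≈ 4.37 V

R2 ‖ R_L = (7.77 × 20.0)/(7.77 + 20.0) = 5.596 kΩ.
Then V_out = V_s · R2'/(R1 + R2') = 11.0 × 5.596/14.08 = 4.373 V.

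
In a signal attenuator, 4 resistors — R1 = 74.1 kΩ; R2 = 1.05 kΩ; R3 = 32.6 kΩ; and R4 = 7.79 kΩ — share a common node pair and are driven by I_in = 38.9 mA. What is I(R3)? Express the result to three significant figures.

ΣG = 1/74.1 + 1/1.05 + 1/32.6 + 1/7.79 = 1.125.
By the current-divider rule, I = I_in · G_k/ΣG = 38.9 × 0.02727 = 1.061 mA.

I ≈ 1.06 mA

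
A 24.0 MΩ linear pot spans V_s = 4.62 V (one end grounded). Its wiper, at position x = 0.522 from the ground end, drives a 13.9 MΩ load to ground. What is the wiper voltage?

V_out ≈ 1.69 V

Lower segment x·R_p = 12.53 MΩ; upper segment (1−x)·R_p = 11.47 MΩ.
(x·R_p) ‖ R_L = 6.589 MΩ.
V_out = 4.62 × 6.589/(11.47 + 6.589) = 1.685 V.
(Unloaded: V_out = x·V_s = 2.41 V.)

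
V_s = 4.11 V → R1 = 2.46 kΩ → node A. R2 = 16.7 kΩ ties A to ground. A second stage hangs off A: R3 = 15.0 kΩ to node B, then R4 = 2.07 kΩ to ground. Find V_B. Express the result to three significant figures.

V_B ≈ 0.386 V

Looking into the second stage from A: R3 + R4 = 17.07 kΩ appears in parallel with R2.
R2 ‖ (R3+R4) = 8.441 kΩ.
V_A = 4.11 × 8.441/(2.46 + 8.441) = 3.183 V.
Then the unloaded second divider: V_B = V_A × R4/(R3+R4) = 3.183 × 0.1213 = 0.3859 V.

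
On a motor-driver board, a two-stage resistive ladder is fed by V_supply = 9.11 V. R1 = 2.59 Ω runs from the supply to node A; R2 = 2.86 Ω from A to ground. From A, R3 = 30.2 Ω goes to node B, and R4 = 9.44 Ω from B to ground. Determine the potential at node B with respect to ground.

V_B ≈ 1.10 V

Looking into the second stage from A: R3 + R4 = 39.64 Ω appears in parallel with R2.
R2 ‖ (R3+R4) = 2.668 Ω.
V_A = 9.11 × 2.668/(2.59 + 2.668) = 4.622 V.
Then the unloaded second divider: V_B = V_A × R4/(R3+R4) = 4.622 × 0.2381 = 1.101 V.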